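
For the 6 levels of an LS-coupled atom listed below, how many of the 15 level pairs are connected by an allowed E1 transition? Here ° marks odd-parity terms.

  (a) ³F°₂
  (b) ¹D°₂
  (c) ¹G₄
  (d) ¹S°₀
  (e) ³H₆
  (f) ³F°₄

(a)–(b): forbidden (parity, ΔS).
(a)–(c): forbidden (ΔS, ΔJ).
(a)–(d): forbidden (parity, ΔS, ΔL, ΔJ).
(a)–(e): forbidden (ΔL, ΔJ).
(a)–(f): forbidden (parity, ΔJ).
(b)–(c): forbidden (ΔL, ΔJ).
(b)–(d): forbidden (parity, ΔL, ΔJ).
(b)–(e): forbidden (ΔS, ΔL, ΔJ).
(b)–(f): forbidden (parity, ΔS, ΔJ).
(c)–(d): forbidden (ΔL, ΔJ).
(c)–(e): forbidden (parity, ΔS, ΔJ).
(c)–(f): forbidden (ΔS).
(d)–(e): forbidden (ΔS, ΔL, ΔJ).
(d)–(f): forbidden (parity, ΔS, ΔL, ΔJ).
(e)–(f): forbidden (ΔL, ΔJ).
Allowed pairs: 0 of 15.

0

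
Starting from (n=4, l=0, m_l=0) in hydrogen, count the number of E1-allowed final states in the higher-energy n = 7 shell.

E1 requires Δl = ±1, so l_f ∈ {-1, 1}; with 0 ≤ l_f ≤ n_f−1 = 6, the allowed l_f values are {1}.
For l_f = 1: m_f ∈ {m_i−1, m_i, m_i+1} ∩ [−1, 1] = {-1, 0, 1} → 3 states.
Total: 3.

3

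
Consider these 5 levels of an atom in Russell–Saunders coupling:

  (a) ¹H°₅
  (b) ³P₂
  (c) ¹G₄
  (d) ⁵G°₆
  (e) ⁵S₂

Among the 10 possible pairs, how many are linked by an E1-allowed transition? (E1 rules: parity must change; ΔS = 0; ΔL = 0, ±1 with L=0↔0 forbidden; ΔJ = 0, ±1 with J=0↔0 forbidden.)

(a)–(b): forbidden (ΔS, ΔL, ΔJ).
(a)–(c): allowed.
(a)–(d): forbidden (parity, ΔS).
(a)–(e): forbidden (ΔS, ΔL, ΔJ).
(b)–(c): forbidden (parity, ΔS, ΔL, ΔJ).
(b)–(d): forbidden (ΔS, ΔL, ΔJ).
(b)–(e): forbidden (parity, ΔS).
(c)–(d): forbidden (ΔS, ΔJ).
(c)–(e): forbidden (parity, ΔS, ΔL, ΔJ).
(d)–(e): forbidden (ΔL, ΔJ).
Allowed pairs: 1 of 10.

1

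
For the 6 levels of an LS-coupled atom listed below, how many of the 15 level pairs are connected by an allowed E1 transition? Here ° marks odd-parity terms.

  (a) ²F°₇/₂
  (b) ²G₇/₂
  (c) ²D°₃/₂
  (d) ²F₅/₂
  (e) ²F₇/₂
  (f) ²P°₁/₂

4

(a)–(b): allowed.
(a)–(c): forbidden (parity, ΔJ).
(a)–(d): allowed.
(a)–(e): allowed.
(a)–(f): forbidden (parity, ΔL, ΔJ).
(b)–(c): forbidden (ΔL, ΔJ).
(b)–(d): forbidden (parity).
(b)–(e): forbidden (parity).
(b)–(f): forbidden (ΔL, ΔJ).
(c)–(d): allowed.
(c)–(e): forbidden (ΔJ).
(c)–(f): forbidden (parity).
(d)–(e): forbidden (parity).
(d)–(f): forbidden (ΔL, ΔJ).
(e)–(f): forbidden (ΔL, ΔJ).
Allowed pairs: 4 of 15.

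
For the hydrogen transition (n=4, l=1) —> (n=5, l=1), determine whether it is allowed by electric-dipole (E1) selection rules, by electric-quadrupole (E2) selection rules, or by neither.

E2

Δl = 1 − 1 = +0; l_i + l_f = 2.
E1 (Δl = ±1): not satisfied.
E2 (Δl = 0,±2, l_i+l_f ≥ 2): satisfied.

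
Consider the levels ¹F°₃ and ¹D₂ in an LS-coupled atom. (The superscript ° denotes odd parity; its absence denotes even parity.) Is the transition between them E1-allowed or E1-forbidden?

Reading off the term symbols: S 0→0, L 3→2, J 3→2, parity odd→even.
Parity must change: odd → even — ok.
ΔL = 0, ±1 (not L=0↔0): L: 3 → 2, ΔL = -1 — ok.
ΔJ = 0, ±1 (not J=0↔0): J: 3 → 2, ΔJ = -1 — ok.
ΔS = 0: S: 0 → 0 — ok.
All four E1 rules are satisfied.

allowed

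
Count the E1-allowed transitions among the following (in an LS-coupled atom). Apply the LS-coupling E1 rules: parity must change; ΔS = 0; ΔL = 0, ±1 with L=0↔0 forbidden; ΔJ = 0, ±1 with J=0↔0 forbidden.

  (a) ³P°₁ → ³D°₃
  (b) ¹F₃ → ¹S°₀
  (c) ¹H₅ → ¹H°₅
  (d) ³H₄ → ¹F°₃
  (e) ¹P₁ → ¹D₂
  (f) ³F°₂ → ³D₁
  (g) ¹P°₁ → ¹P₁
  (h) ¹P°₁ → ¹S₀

(a) forbidden (parity, ΔJ fail)
(b) forbidden (ΔL, ΔJ fail)
(c) allowed
(d) forbidden (ΔS, ΔL fail)
(e) forbidden (parity fails)
(f) allowed
(g) allowed
(h) allowed
Total allowed: 4 of 8.

4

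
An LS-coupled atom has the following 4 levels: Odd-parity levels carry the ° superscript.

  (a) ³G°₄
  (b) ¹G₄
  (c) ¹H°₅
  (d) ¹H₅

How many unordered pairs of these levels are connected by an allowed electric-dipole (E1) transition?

(a)–(b): forbidden (ΔS).
(a)–(c): forbidden (parity, ΔS).
(a)–(d): forbidden (ΔS).
(b)–(c): allowed.
(b)–(d): forbidden (parity).
(c)–(d): allowed.
Allowed pairs: 2 of 6.

2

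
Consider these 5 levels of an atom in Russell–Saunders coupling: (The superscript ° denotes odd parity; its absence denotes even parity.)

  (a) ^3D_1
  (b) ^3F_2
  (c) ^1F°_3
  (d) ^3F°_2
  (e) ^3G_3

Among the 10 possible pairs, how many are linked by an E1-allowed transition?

(a)–(b): forbidden (parity).
(a)–(c): forbidden (ΔS, ΔJ).
(a)–(d): allowed.
(a)–(e): forbidden (parity, ΔL, ΔJ).
(b)–(c): forbidden (ΔS).
(b)–(d): allowed.
(b)–(e): forbidden (parity).
(c)–(d): forbidden (parity, ΔS).
(c)–(e): forbidden (ΔS).
(d)–(e): allowed.
Allowed pairs: 3 of 10.

3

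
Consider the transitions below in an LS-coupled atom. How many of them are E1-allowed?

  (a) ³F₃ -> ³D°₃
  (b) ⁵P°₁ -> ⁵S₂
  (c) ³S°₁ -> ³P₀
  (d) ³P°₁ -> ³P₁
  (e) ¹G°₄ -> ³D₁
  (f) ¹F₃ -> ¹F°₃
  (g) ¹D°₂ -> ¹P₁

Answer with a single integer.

(a) allowed
(b) allowed
(c) allowed
(d) allowed
(e) forbidden (ΔS, ΔL, ΔJ fail)
(f) allowed
(g) allowed
Total allowed: 6 of 7.

6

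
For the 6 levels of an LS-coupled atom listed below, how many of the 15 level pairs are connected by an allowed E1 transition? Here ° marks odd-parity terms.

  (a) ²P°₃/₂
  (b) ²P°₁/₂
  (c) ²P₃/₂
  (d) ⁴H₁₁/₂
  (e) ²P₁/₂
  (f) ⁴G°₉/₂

5

(a)–(b): forbidden (parity).
(a)–(c): allowed.
(a)–(d): forbidden (ΔS, ΔL, ΔJ).
(a)–(e): allowed.
(a)–(f): forbidden (parity, ΔS, ΔL, ΔJ).
(b)–(c): allowed.
(b)–(d): forbidden (ΔS, ΔL, ΔJ).
(b)–(e): allowed.
(b)–(f): forbidden (parity, ΔS, ΔL, ΔJ).
(c)–(d): forbidden (parity, ΔS, ΔL, ΔJ).
(c)–(e): forbidden (parity).
(c)–(f): forbidden (ΔS, ΔL, ΔJ).
(d)–(e): forbidden (parity, ΔS, ΔL, ΔJ).
(d)–(f): allowed.
(e)–(f): forbidden (ΔS, ΔL, ΔJ).
Allowed pairs: 5 of 15.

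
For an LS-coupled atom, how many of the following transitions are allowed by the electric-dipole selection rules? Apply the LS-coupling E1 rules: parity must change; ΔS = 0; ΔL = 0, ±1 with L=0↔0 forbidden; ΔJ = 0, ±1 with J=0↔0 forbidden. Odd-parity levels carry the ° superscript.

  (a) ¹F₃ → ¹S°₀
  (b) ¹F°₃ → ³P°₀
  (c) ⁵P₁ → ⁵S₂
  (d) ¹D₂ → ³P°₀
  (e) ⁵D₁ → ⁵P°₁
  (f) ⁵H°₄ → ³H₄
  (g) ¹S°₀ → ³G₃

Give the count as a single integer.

(a) forbidden (ΔL, ΔJ fail)
(b) forbidden (parity, ΔS, ΔL, ΔJ fail)
(c) forbidden (parity fails)
(d) forbidden (ΔS, ΔJ fail)
(e) allowed
(f) forbidden (ΔS fails)
(g) forbidden (ΔS, ΔL, ΔJ fail)
Total allowed: 1 of 7.

1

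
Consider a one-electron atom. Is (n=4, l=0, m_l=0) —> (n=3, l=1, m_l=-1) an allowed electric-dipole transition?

Δl = 1 − 0 = +1; the E1 rule Δl = ±1 is ✓.
Δm_l = -1 − (0) = -1. E1 requires Δm_l = 0, ±1: ✓.
All E1 selection rules are satisfied.

allowed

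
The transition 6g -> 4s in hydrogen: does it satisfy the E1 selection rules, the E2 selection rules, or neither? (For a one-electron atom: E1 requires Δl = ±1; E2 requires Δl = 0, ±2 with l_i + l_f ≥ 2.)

neither

Δl = 0 − 4 = -4; l_i + l_f = 4.
E1 (Δl = ±1): not satisfied.
E2 (Δl = 0,±2, l_i+l_f ≥ 2): not satisfied.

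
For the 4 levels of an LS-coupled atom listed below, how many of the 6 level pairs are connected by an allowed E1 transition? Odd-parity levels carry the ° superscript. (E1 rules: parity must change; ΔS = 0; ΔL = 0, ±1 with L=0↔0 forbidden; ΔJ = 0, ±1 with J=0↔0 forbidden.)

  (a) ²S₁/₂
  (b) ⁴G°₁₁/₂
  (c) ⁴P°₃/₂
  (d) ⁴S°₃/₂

0

(a)–(b): forbidden (ΔS, ΔL, ΔJ).
(a)–(c): forbidden (ΔS).
(a)–(d): forbidden (ΔS, ΔL).
(b)–(c): forbidden (parity, ΔL, ΔJ).
(b)–(d): forbidden (parity, ΔL, ΔJ).
(c)–(d): forbidden (parity).
Allowed pairs: 0 of 6.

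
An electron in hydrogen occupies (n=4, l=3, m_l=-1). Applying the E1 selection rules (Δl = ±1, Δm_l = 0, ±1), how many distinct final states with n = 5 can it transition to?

6

E1 requires Δl = ±1, so l_f ∈ {2, 4}; with 0 ≤ l_f ≤ n_f−1 = 4, the allowed l_f values are {2, 4}.
For l_f = 2: m_f ∈ {m_i−1, m_i, m_i+1} ∩ [−2, 2] = {-2, -1, 0} → 3 states.
For l_f = 4: m_f ∈ {m_i−1, m_i, m_i+1} ∩ [−4, 4] = {-2, -1, 0} → 3 states.
Total: 6.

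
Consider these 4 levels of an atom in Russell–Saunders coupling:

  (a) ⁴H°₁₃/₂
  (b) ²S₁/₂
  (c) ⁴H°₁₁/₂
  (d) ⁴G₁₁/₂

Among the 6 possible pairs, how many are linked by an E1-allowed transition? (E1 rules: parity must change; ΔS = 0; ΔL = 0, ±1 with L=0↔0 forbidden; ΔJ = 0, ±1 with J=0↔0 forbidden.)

2

(a)–(b): forbidden (ΔS, ΔL, ΔJ).
(a)–(c): forbidden (parity).
(a)–(d): allowed.
(b)–(c): forbidden (ΔS, ΔL, ΔJ).
(b)–(d): forbidden (parity, ΔS, ΔL, ΔJ).
(c)–(d): allowed.
Allowed pairs: 2 of 6.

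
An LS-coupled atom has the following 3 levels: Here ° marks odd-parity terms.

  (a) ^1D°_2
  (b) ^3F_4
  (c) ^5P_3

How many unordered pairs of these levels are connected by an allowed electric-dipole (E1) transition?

(a)–(b): forbidden (ΔS, ΔJ).
(a)–(c): forbidden (ΔS).
(b)–(c): forbidden (parity, ΔS, ΔL).
Allowed pairs: 0 of 3.

0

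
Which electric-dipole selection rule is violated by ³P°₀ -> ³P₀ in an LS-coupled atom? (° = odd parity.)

the J=0 ↔ J=0 exclusion

Parity must change: odd → even — satisfied.
ΔS = 0: S: 1 → 1 — satisfied.
ΔL = 0, ±1 (not L=0↔0): L: 1 → 1, ΔL = +0 — satisfied.
ΔJ = 0, ±1 (not J=0↔0): J: 0 → 0, ΔJ = +0 — violated.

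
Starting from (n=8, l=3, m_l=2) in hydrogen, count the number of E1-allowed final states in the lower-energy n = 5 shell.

E1 requires Δl = ±1, so l_f ∈ {2, 4}; with 0 ≤ l_f ≤ n_f−1 = 4, the allowed l_f values are {2, 4}.
For l_f = 2: m_f ∈ {m_i−1, m_i, m_i+1} ∩ [−2, 2] = {1, 2} → 2 states.
For l_f = 4: m_f ∈ {m_i−1, m_i, m_i+1} ∩ [−4, 4] = {1, 2, 3} → 3 states.
Total: 5.

5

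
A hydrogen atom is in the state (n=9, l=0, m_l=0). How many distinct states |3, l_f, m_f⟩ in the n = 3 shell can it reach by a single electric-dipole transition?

E1 requires Δl = ±1, so l_f ∈ {-1, 1}; with 0 ≤ l_f ≤ n_f−1 = 2, the allowed l_f values are {1}.
For l_f = 1: m_f ∈ {m_i−1, m_i, m_i+1} ∩ [−1, 1] = {-1, 0, 1} → 3 states.
Total: 3.

3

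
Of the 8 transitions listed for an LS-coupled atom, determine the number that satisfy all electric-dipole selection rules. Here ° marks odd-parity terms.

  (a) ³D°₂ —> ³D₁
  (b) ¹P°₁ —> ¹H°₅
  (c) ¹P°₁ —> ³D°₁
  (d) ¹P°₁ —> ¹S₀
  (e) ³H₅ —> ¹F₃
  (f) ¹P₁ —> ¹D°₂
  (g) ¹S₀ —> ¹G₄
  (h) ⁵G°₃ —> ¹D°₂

(a) allowed
(b) forbidden (parity, ΔL, ΔJ fail)
(c) forbidden (parity, ΔS fail)
(d) allowed
(e) forbidden (parity, ΔS, ΔL, ΔJ fail)
(f) allowed
(g) forbidden (parity, ΔL, ΔJ fail)
(h) forbidden (parity, ΔS, ΔL fail)
Total allowed: 3 of 8.

3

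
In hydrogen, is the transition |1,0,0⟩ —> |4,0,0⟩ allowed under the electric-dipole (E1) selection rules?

forbidden

Initial l = 0, final l = 0, so Δl = +0. E1 requires Δl = ±1: violated.
Δm_l = 0 − (0) = +0. E1 requires Δm_l = 0, ±1: satisfied.
The transition is electric-dipole forbidden.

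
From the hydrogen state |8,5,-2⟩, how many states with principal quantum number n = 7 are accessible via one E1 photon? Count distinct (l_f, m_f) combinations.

E1 requires Δl = ±1, so l_f ∈ {4, 6}; with 0 ≤ l_f ≤ n_f−1 = 6, the allowed l_f values are {4, 6}.
For l_f = 4: m_f ∈ {m_i−1, m_i, m_i+1} ∩ [−4, 4] = {-3, -2, -1} → 3 states.
For l_f = 6: m_f ∈ {m_i−1, m_i, m_i+1} ∩ [−6, 6] = {-3, -2, -1} → 3 states.
Total: 6.

6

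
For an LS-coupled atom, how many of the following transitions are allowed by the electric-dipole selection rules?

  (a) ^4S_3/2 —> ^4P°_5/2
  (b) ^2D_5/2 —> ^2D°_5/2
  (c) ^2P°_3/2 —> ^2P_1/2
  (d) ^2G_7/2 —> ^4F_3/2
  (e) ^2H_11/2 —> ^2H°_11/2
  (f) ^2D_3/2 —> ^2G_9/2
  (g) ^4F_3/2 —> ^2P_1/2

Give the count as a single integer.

4

(a) allowed
(b) allowed
(c) allowed
(d) forbidden (parity, ΔS, ΔJ fail)
(e) allowed
(f) forbidden (parity, ΔL, ΔJ fail)
(g) forbidden (parity, ΔS, ΔL fail)
Total allowed: 4 of 7.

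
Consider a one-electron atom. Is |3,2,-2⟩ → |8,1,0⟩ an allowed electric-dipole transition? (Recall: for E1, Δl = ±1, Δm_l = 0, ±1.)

forbidden

Δl = 1 − 2 = -1; the E1 rule Δl = ±1 is satisfied.
Δm_l = 0 − (-2) = +2. E1 requires Δm_l = 0, ±1: violated.
The transition is electric-dipole forbidden.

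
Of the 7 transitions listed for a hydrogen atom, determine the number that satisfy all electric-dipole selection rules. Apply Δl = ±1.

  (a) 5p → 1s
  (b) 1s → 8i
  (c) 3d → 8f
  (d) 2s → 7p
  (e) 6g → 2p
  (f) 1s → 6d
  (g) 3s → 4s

(a) allowed
(b) forbidden — Δl = +6 (E1 requires Δl = ±1)
(c) allowed
(d) allowed
(e) forbidden — Δl = -3 (E1 requires Δl = ±1)
(f) forbidden — Δl = +2 (E1 requires Δl = ±1)
(g) forbidden — Δl = +0 (E1 requires Δl = ±1)
Total allowed: 3 of 7.

3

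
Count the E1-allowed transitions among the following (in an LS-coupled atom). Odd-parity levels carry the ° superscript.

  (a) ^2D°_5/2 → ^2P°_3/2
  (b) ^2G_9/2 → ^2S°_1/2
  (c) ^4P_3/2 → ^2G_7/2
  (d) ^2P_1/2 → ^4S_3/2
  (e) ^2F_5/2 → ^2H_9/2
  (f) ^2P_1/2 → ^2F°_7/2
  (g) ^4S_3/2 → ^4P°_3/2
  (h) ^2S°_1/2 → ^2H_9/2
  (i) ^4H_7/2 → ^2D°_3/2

1

(a) forbidden (parity fails)
(b) forbidden (ΔL, ΔJ fail)
(c) forbidden (parity, ΔS, ΔL, ΔJ fail)
(d) forbidden (parity, ΔS fail)
(e) forbidden (parity, ΔL, ΔJ fail)
(f) forbidden (ΔL, ΔJ fail)
(g) allowed
(h) forbidden (ΔL, ΔJ fail)
(i) forbidden (ΔS, ΔL, ΔJ fail)
Total allowed: 1 of 9.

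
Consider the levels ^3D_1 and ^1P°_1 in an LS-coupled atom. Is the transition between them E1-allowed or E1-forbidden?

forbidden

Parity must change: even → odd — satisfied.
ΔS = 0: S: 1 → 0 — violated.
ΔL = 0, ±1 (not L=0↔0): L: 2 → 1, ΔL = -1 — satisfied.
ΔJ = 0, ±1 (not J=0↔0): J: 1 → 1, ΔJ = +0 — satisfied.
Rule(s) violated: ΔS.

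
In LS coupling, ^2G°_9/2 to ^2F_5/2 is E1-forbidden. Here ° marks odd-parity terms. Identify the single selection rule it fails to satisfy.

Initial level: S=1/2, L=4, J=9/2, parity odd. Final level: S=1/2, L=3, J=5/2, parity even.
ΔL = 0, ±1 (not L=0↔0): L: 4 → 3, ΔL = -1 — passes.
ΔS = 0: S: 1/2 → 1/2 — passes.
Parity must change: odd → even — passes.
ΔJ = 0, ±1 (not J=0↔0): J: 9/2 → 5/2, ΔJ = -2 — fails.

the ΔJ = 0, ±1 rule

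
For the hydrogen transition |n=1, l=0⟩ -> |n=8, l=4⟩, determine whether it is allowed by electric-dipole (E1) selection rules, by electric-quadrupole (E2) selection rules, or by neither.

neither

Δl = 4 − 0 = +4; l_i + l_f = 4.
E1 (Δl = ±1): not satisfied.
E2 (Δl = 0,±2, l_i+l_f ≥ 2): not satisfied.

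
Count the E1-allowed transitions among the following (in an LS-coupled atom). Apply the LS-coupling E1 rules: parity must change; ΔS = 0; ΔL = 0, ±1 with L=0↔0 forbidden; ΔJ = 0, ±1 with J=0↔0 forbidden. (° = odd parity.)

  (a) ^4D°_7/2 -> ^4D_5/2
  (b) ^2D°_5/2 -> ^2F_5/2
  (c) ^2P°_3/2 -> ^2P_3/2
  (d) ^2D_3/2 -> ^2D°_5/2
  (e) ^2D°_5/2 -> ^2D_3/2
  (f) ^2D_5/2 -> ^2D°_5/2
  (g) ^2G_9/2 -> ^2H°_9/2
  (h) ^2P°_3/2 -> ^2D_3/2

8

(a) allowed
(b) allowed
(c) allowed
(d) allowed
(e) allowed
(f) allowed
(g) allowed
(h) allowed
Total allowed: 8 of 8.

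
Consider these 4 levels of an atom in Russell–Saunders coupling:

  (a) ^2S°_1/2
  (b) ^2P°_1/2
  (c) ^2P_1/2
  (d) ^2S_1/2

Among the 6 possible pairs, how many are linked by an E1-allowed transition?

(a)–(b): forbidden (parity).
(a)–(c): allowed.
(a)–(d): forbidden (ΔL).
(b)–(c): allowed.
(b)–(d): allowed.
(c)–(d): forbidden (parity).
Allowed pairs: 3 of 6.

3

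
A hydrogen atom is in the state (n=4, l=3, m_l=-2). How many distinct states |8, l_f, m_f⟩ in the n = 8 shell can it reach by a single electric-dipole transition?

5

E1 requires Δl = ±1, so l_f ∈ {2, 4}; with 0 ≤ l_f ≤ n_f−1 = 7, the allowed l_f values are {2, 4}.
For l_f = 2: m_f ∈ {m_i−1, m_i, m_i+1} ∩ [−2, 2] = {-2, -1} → 2 states.
For l_f = 4: m_f ∈ {m_i−1, m_i, m_i+1} ∩ [−4, 4] = {-3, -2, -1} → 3 states.
Total: 5.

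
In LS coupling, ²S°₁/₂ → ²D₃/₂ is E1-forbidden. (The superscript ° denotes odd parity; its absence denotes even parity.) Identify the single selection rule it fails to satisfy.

the ΔL = 0, ±1 rule

Parity must change: odd → even — satisfied.
ΔS = 0: S: 1/2 → 1/2 — satisfied.
ΔL = 0, ±1 (not L=0↔0): L: 0 → 2, ΔL = +2 — violated.
ΔJ = 0, ±1 (not J=0↔0): J: 1/2 → 3/2, ΔJ = +1 — satisfied.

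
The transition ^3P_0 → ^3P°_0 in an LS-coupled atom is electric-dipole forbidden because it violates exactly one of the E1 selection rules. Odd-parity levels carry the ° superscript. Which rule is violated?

the J=0 ↔ J=0 exclusion

Reading off the term symbols: S 1→1, L 1→1, J 0→0, parity even→odd.
ΔJ = 0, ±1 (not J=0↔0): J: 0 → 0, ΔJ = +0 — fails.
ΔL = 0, ±1 (not L=0↔0): L: 1 → 1, ΔL = +0 — passes.
ΔS = 0: S: 1 → 1 — passes.
Parity must change: even → odd — passes.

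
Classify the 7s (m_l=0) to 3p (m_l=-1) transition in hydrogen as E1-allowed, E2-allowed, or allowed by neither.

Δl = 1 − 0 = +1; l_i + l_f = 1.
Δm_l = -1.
E1 (Δl = ±1, |Δm_l| ≤ 1): satisfied.
E2 (Δl = 0,±2, l_i+l_f ≥ 2, |Δm_l| ≤ 2): not satisfied.

E1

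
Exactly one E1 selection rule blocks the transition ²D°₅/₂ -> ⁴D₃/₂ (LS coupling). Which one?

the ΔS = 0 rule

Parity must change: odd → even — satisfied.
ΔS = 0: S: 1/2 → 3/2 — violated.
ΔL = 0, ±1 (not L=0↔0): L: 2 → 2, ΔL = +0 — satisfied.
ΔJ = 0, ±1 (not J=0↔0): J: 5/2 → 3/2, ΔJ = -1 — satisfied.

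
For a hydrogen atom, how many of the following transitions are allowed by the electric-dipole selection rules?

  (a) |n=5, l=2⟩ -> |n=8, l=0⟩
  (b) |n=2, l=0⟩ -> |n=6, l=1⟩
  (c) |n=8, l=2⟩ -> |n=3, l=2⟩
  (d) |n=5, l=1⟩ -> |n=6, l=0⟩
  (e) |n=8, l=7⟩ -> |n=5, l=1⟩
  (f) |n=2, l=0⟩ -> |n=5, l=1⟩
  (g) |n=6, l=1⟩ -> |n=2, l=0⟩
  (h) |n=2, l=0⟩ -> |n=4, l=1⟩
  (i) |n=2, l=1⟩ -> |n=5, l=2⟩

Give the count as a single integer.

6

(a) forbidden — Δl = -2 (E1 requires Δl = ±1)
(b) allowed
(c) forbidden — Δl = +0 (E1 requires Δl = ±1)
(d) allowed
(e) forbidden — Δl = -6 (E1 requires Δl = ±1)
(f) allowed
(g) allowed
(h) allowed
(i) allowed
Total allowed: 6 of 9.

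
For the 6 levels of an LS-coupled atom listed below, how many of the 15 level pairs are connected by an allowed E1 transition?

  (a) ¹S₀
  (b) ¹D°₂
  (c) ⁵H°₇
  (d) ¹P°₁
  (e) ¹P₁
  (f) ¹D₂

5

(a)–(b): forbidden (ΔL, ΔJ).
(a)–(c): forbidden (ΔS, ΔL, ΔJ).
(a)–(d): allowed.
(a)–(e): forbidden (parity).
(a)–(f): forbidden (parity, ΔL, ΔJ).
(b)–(c): forbidden (parity, ΔS, ΔL, ΔJ).
(b)–(d): forbidden (parity).
(b)–(e): allowed.
(b)–(f): allowed.
(c)–(d): forbidden (parity, ΔS, ΔL, ΔJ).
(c)–(e): forbidden (ΔS, ΔL, ΔJ).
(c)–(f): forbidden (ΔS, ΔL, ΔJ).
(d)–(e): allowed.
(d)–(f): allowed.
(e)–(f): forbidden (parity).
Allowed pairs: 5 of 15.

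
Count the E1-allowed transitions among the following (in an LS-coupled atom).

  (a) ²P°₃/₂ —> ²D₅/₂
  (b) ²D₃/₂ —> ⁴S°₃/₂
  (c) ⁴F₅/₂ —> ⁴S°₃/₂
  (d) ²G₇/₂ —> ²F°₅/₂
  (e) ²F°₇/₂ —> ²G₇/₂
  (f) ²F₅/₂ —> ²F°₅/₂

4

(a) allowed
(b) forbidden (ΔS, ΔL fail)
(c) forbidden (ΔL fails)
(d) allowed
(e) allowed
(f) allowed
Total allowed: 4 of 6.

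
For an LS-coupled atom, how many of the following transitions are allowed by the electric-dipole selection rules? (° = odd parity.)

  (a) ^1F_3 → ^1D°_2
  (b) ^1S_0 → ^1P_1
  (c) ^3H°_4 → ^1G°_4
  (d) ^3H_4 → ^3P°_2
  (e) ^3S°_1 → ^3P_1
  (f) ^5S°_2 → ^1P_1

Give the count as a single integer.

2

(a) allowed
(b) forbidden (parity fails)
(c) forbidden (parity, ΔS fail)
(d) forbidden (ΔL, ΔJ fail)
(e) allowed
(f) forbidden (ΔS fails)
Total allowed: 2 of 6.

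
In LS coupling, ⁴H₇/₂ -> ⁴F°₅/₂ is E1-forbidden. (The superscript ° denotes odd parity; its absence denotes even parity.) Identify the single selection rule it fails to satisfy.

the ΔL = 0, ±1 rule

Reading off the term symbols: S 3/2→3/2, L 5→3, J 7/2→5/2, parity even→odd.
Parity must change: even → odd — satisfied.
ΔS = 0: S: 3/2 → 3/2 — satisfied.
ΔL = 0, ±1 (not L=0↔0): L: 5 → 3, ΔL = -2 — violated.
ΔJ = 0, ±1 (not J=0↔0): J: 7/2 → 5/2, ΔJ = -1 — satisfied.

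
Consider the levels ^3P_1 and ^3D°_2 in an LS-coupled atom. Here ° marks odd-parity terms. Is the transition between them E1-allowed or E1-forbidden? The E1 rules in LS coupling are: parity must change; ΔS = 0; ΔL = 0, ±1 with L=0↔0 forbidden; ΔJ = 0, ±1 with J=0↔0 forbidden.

Reading off the term symbols: S 1→1, L 1→2, J 1→2, parity even→odd.
Parity must change: even → odd — ok.
ΔL = 0, ±1 (not L=0↔0): L: 1 → 2, ΔL = +1 — ok.
ΔJ = 0, ±1 (not J=0↔0): J: 1 → 2, ΔJ = +1 — ok.
ΔS = 0: S: 1 → 1 — ok.
All four E1 rules are satisfied.

allowed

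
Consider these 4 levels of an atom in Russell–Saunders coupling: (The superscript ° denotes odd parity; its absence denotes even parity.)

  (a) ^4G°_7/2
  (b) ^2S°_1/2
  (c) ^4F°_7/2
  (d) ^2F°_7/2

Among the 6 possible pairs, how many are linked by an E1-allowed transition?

0

(a)–(b): forbidden (parity, ΔS, ΔL, ΔJ).
(a)–(c): forbidden (parity).
(a)–(d): forbidden (parity, ΔS).
(b)–(c): forbidden (parity, ΔS, ΔL, ΔJ).
(b)–(d): forbidden (parity, ΔL, ΔJ).
(c)–(d): forbidden (parity, ΔS).
Allowed pairs: 0 of 6.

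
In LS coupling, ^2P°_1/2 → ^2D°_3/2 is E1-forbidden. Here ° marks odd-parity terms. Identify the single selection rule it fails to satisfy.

ΔL = 0, ±1 (not L=0↔0): L: 1 → 2, ΔL = +1 — passes.
Parity must change: odd → odd — fails.
ΔS = 0: S: 1/2 → 1/2 — passes.
ΔJ = 0, ±1 (not J=0↔0): J: 1/2 → 3/2, ΔJ = +1 — passes.

parity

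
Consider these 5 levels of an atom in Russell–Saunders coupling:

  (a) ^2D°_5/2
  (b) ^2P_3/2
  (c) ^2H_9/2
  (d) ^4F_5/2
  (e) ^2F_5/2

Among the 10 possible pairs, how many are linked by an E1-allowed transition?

2

(a)–(b): allowed.
(a)–(c): forbidden (ΔL, ΔJ).
(a)–(d): forbidden (ΔS).
(a)–(e): allowed.
(b)–(c): forbidden (parity, ΔL, ΔJ).
(b)–(d): forbidden (parity, ΔS, ΔL).
(b)–(e): forbidden (parity, ΔL).
(c)–(d): forbidden (parity, ΔS, ΔL, ΔJ).
(c)–(e): forbidden (parity, ΔL, ΔJ).
(d)–(e): forbidden (parity, ΔS).
Allowed pairs: 2 of 10.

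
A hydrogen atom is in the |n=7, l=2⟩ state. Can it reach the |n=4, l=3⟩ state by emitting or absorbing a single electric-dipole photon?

allowed

Δl = 3 − 2 = +1; the E1 rule Δl = ±1 is ok.
All E1 selection rules are satisfied.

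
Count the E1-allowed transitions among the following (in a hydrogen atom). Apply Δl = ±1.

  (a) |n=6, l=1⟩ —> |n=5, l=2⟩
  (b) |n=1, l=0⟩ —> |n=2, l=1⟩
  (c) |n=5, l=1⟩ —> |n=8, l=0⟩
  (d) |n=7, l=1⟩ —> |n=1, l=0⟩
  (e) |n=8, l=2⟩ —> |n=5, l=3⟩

(a) allowed
(b) allowed
(c) allowed
(d) allowed
(e) allowed
Total allowed: 5 of 5.

5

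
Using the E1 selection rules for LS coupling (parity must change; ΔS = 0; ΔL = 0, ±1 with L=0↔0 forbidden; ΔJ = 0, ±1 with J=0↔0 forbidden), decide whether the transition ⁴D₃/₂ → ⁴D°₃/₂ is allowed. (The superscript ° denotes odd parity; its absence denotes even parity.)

allowed

Initial level: S=3/2, L=2, J=3/2, parity even. Final level: S=3/2, L=2, J=3/2, parity odd.
Parity must change: even → odd — passes.
ΔS = 0: S: 3/2 → 3/2 — passes.
ΔL = 0, ±1 (not L=0↔0): L: 2 → 2, ΔL = +0 — passes.
ΔJ = 0, ±1 (not J=0↔0): J: 3/2 → 3/2, ΔJ = +0 — passes.
All four E1 rules are satisfied.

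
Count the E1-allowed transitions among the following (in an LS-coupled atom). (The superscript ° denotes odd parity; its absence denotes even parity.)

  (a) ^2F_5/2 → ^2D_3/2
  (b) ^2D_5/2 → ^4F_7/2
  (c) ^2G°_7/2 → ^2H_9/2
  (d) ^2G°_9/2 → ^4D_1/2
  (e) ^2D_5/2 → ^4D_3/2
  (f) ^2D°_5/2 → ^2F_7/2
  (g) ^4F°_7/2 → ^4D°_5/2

2

(a) forbidden (parity fails)
(b) forbidden (parity, ΔS fail)
(c) allowed
(d) forbidden (ΔS, ΔL, ΔJ fail)
(e) forbidden (parity, ΔS fail)
(f) allowed
(g) forbidden (parity fails)
Total allowed: 2 of 7.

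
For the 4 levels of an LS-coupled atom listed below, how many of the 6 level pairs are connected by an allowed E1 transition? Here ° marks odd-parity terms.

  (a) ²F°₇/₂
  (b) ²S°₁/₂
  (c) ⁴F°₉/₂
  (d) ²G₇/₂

1

(a)–(b): forbidden (parity, ΔL, ΔJ).
(a)–(c): forbidden (parity, ΔS).
(a)–(d): allowed.
(b)–(c): forbidden (parity, ΔS, ΔL, ΔJ).
(b)–(d): forbidden (ΔL, ΔJ).
(c)–(d): forbidden (ΔS).
Allowed pairs: 1 of 6.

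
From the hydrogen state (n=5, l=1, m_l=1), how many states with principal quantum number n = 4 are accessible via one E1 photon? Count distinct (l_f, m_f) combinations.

E1 requires Δl = ±1, so l_f ∈ {0, 2}; with 0 ≤ l_f ≤ n_f−1 = 3, the allowed l_f values are {0, 2}.
For l_f = 0: m_f ∈ {m_i−1, m_i, m_i+1} ∩ [−0, 0] = {0} → 1 state.
For l_f = 2: m_f ∈ {m_i−1, m_i, m_i+1} ∩ [−2, 2] = {0, 1, 2} → 3 states.
Total: 4.

4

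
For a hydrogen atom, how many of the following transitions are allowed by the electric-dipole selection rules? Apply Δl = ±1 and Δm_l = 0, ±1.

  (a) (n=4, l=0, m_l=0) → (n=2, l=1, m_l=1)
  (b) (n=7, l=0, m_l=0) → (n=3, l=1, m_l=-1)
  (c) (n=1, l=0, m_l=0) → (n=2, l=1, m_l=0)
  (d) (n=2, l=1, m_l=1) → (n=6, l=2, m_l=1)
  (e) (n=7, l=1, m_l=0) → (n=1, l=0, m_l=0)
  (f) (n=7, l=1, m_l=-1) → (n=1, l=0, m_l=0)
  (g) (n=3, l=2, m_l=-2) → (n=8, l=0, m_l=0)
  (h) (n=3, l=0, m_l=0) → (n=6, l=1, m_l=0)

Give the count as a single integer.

(a) allowed
(b) allowed
(c) allowed
(d) allowed
(e) allowed
(f) allowed
(g) forbidden — Δl = -2 (E1 requires Δl = ±1); Δm_l = +2 (E1 requires Δm_l = 0, ±1)
(h) allowed
Total allowed: 7 of 8.

7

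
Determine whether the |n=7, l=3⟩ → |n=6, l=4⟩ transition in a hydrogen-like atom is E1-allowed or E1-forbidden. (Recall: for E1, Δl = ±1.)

allowed

Initial l = 3, final l = 4, so Δl = +1. E1 requires Δl = ±1: ✓.
All E1 selection rules are satisfied.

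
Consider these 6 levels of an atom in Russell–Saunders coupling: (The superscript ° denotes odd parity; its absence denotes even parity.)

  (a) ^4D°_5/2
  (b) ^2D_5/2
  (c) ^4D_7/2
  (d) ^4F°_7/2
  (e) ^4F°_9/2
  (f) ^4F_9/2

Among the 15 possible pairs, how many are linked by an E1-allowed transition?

5

(a)–(b): forbidden (ΔS).
(a)–(c): allowed.
(a)–(d): forbidden (parity).
(a)–(e): forbidden (parity, ΔJ).
(a)–(f): forbidden (ΔJ).
(b)–(c): forbidden (parity, ΔS).
(b)–(d): forbidden (ΔS).
(b)–(e): forbidden (ΔS, ΔJ).
(b)–(f): forbidden (parity, ΔS, ΔJ).
(c)–(d): allowed.
(c)–(e): allowed.
(c)–(f): forbidden (parity).
(d)–(e): forbidden (parity).
(d)–(f): allowed.
(e)–(f): allowed.
Allowed pairs: 5 of 15.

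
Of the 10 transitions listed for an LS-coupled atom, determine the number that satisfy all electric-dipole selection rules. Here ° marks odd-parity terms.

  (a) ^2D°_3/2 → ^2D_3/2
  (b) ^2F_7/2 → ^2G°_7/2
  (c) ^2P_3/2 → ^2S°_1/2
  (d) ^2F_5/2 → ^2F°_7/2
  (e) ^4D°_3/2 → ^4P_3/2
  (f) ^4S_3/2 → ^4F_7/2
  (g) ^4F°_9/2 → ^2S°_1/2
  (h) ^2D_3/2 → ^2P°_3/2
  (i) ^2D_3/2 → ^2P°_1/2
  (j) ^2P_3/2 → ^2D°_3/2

8

(a) allowed
(b) allowed
(c) allowed
(d) allowed
(e) allowed
(f) forbidden (parity, ΔL, ΔJ fail)
(g) forbidden (parity, ΔS, ΔL, ΔJ fail)
(h) allowed
(i) allowed
(j) allowed
Total allowed: 8 of 10.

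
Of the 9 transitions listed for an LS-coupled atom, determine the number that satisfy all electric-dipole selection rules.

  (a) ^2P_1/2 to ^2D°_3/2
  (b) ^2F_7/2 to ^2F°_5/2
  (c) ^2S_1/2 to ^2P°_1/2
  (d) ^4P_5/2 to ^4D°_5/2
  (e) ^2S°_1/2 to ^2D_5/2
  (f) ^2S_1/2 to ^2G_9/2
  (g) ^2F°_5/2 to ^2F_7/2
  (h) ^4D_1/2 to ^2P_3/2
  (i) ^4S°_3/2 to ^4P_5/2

(a) allowed
(b) allowed
(c) allowed
(d) allowed
(e) forbidden (ΔL, ΔJ fail)
(f) forbidden (parity, ΔL, ΔJ fail)
(g) allowed
(h) forbidden (parity, ΔS fail)
(i) allowed
Total allowed: 6 of 9.

6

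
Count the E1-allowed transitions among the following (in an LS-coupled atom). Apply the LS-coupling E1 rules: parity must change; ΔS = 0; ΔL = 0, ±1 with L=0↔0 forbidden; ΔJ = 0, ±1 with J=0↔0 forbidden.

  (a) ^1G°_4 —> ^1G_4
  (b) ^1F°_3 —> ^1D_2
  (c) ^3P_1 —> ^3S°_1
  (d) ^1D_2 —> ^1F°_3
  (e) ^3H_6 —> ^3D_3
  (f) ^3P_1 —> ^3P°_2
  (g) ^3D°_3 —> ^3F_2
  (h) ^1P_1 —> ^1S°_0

7

(a) allowed
(b) allowed
(c) allowed
(d) allowed
(e) forbidden (parity, ΔL, ΔJ fail)
(f) allowed
(g) allowed
(h) allowed
Total allowed: 7 of 8.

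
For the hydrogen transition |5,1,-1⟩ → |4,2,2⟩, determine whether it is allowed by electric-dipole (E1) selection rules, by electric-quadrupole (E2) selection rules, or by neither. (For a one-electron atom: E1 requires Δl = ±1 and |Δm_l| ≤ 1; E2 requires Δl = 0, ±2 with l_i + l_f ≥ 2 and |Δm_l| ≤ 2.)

neither

Δl = 2 − 1 = +1; l_i + l_f = 3.
Δm_l = +3.
E1 (Δl = ±1, |Δm_l| ≤ 1): not satisfied.
E2 (Δl = 0,±2, l_i+l_f ≥ 2, |Δm_l| ≤ 2): not satisfied.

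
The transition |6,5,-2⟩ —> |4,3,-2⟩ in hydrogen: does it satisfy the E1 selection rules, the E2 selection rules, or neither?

Δl = 3 − 5 = -2; l_i + l_f = 8.
Δm_l = +0.
E1 (Δl = ±1, |Δm_l| ≤ 1): not satisfied.
E2 (Δl = 0,±2, l_i+l_f ≥ 2, |Δm_l| ≤ 2): satisfied.

E2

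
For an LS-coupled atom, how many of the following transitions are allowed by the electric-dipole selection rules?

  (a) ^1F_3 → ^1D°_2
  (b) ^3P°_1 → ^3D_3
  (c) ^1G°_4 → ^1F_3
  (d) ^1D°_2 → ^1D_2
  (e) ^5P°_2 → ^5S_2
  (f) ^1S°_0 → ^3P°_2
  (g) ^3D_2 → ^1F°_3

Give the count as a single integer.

(a) allowed
(b) forbidden (ΔJ fails)
(c) allowed
(d) allowed
(e) allowed
(f) forbidden (parity, ΔS, ΔJ fail)
(g) forbidden (ΔS fails)
Total allowed: 4 of 7.

4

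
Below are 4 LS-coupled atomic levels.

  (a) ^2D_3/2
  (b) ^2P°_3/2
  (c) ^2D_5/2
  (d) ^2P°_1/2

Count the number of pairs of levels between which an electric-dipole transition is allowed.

3

(a)–(b): allowed.
(a)–(c): forbidden (parity).
(a)–(d): allowed.
(b)–(c): allowed.
(b)–(d): forbidden (parity).
(c)–(d): forbidden (ΔJ).
Allowed pairs: 3 of 6.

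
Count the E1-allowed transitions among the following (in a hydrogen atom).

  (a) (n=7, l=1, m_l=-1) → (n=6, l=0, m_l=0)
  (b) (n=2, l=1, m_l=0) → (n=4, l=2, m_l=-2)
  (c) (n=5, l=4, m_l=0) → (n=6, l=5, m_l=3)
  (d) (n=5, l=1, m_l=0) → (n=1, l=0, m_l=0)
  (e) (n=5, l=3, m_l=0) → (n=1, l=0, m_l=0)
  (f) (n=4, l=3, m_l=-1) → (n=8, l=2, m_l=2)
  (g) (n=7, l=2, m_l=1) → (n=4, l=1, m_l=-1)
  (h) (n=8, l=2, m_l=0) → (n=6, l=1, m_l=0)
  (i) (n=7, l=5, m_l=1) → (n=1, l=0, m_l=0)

3

(a) allowed
(b) forbidden — Δm_l = -2 (E1 requires Δm_l = 0, ±1)
(c) forbidden — Δm_l = +3 (E1 requires Δm_l = 0, ±1)
(d) allowed
(e) forbidden — Δl = -3 (E1 requires Δl = ±1)
(f) forbidden — Δm_l = +3 (E1 requires Δm_l = 0, ±1)
(g) forbidden — Δm_l = -2 (E1 requires Δm_l = 0, ±1)
(h) allowed
(i) forbidden — Δl = -5 (E1 requires Δl = ±1)
Total allowed: 3 of 9.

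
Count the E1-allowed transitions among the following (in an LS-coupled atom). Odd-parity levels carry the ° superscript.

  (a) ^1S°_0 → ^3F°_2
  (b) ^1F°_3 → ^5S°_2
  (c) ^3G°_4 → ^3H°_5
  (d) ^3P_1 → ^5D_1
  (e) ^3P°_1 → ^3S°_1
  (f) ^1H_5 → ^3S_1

(a) forbidden (parity, ΔS, ΔL, ΔJ fail)
(b) forbidden (parity, ΔS, ΔL fail)
(c) forbidden (parity fails)
(d) forbidden (parity, ΔS fail)
(e) forbidden (parity fails)
(f) forbidden (parity, ΔS, ΔL, ΔJ fail)
Total allowed: 0 of 6.

0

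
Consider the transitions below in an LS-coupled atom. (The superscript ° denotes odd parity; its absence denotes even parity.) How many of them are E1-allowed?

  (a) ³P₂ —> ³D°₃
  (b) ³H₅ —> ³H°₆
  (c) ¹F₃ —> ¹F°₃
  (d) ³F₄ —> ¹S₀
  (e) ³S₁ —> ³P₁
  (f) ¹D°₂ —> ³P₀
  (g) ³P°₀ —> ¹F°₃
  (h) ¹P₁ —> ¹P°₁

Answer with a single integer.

4

(a) allowed
(b) allowed
(c) allowed
(d) forbidden (parity, ΔS, ΔL, ΔJ fail)
(e) forbidden (parity fails)
(f) forbidden (ΔS, ΔJ fail)
(g) forbidden (parity, ΔS, ΔL, ΔJ fail)
(h) allowed
Total allowed: 4 of 8.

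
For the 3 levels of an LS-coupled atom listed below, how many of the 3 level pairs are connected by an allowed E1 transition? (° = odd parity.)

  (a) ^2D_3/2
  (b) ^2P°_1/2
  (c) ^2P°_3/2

2

(a)–(b): allowed.
(a)–(c): allowed.
(b)–(c): forbidden (parity).
Allowed pairs: 2 of 3.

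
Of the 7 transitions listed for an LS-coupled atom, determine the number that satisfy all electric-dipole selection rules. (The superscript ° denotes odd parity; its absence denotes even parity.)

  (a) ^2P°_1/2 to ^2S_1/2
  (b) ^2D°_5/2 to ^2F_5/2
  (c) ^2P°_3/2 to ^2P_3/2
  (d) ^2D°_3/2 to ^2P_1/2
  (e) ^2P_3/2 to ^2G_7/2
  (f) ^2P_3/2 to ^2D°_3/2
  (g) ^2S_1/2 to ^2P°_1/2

6

(a) allowed
(b) allowed
(c) allowed
(d) allowed
(e) forbidden (parity, ΔL, ΔJ fail)
(f) allowed
(g) allowed
Total allowed: 6 of 7.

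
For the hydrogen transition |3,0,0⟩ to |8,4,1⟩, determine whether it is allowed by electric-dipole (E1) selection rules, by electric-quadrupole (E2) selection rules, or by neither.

Δl = 4 − 0 = +4; l_i + l_f = 4.
Δm_l = +1.
E1 (Δl = ±1, |Δm_l| ≤ 1): not satisfied.
E2 (Δl = 0,±2, l_i+l_f ≥ 2, |Δm_l| ≤ 2): not satisfied.

neither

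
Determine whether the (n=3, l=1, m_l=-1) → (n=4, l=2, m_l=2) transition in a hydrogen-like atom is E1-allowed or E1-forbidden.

l: 1 → 2 (Δl = +1). Δl = ±1 passes.
m_l: -1 → 2 (Δm_l = +3). |Δm_l| ≤ 1 fails.
The transition is electric-dipole forbidden.

forbidden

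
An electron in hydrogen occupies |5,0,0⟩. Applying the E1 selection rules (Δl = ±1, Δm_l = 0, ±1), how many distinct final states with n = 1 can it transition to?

E1 requires l_f ∈ {-1, 1}, but neither lies in [0, 0], so no final state is reachable.
Total: 0.

0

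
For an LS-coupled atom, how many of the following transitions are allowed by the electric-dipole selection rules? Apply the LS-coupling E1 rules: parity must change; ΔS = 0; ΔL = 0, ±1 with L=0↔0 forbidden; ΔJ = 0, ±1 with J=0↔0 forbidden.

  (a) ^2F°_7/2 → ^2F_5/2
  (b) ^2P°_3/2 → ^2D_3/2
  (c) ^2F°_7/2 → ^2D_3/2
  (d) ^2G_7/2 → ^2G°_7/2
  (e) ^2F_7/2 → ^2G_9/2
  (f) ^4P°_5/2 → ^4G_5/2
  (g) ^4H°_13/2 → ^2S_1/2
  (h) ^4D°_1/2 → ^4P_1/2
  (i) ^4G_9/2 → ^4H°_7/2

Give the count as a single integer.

5

(a) allowed
(b) allowed
(c) forbidden (ΔJ fails)
(d) allowed
(e) forbidden (parity fails)
(f) forbidden (ΔL fails)
(g) forbidden (ΔS, ΔL, ΔJ fail)
(h) allowed
(i) allowed
Total allowed: 5 of 9.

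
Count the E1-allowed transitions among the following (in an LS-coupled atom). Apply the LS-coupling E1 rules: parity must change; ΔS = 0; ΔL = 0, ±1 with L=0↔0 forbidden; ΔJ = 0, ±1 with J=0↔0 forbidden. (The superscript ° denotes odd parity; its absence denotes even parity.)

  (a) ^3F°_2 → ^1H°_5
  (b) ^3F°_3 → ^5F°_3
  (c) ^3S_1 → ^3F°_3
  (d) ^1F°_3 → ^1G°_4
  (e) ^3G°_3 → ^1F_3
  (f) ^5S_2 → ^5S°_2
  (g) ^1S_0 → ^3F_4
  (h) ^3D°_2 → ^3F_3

1

(a) forbidden (parity, ΔS, ΔL, ΔJ fail)
(b) forbidden (parity, ΔS fail)
(c) forbidden (ΔL, ΔJ fail)
(d) forbidden (parity fails)
(e) forbidden (ΔS fails)
(f) forbidden (ΔL fails)
(g) forbidden (parity, ΔS, ΔL, ΔJ fail)
(h) allowed
Total allowed: 1 of 8.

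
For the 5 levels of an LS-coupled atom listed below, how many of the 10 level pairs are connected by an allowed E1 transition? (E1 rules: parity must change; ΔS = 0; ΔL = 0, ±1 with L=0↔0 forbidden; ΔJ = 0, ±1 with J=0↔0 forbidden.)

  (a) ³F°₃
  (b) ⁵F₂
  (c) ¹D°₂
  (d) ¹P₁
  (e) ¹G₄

1

(a)–(b): forbidden (ΔS).
(a)–(c): forbidden (parity, ΔS).
(a)–(d): forbidden (ΔS, ΔL, ΔJ).
(a)–(e): forbidden (ΔS).
(b)–(c): forbidden (ΔS).
(b)–(d): forbidden (parity, ΔS, ΔL).
(b)–(e): forbidden (parity, ΔS, ΔJ).
(c)–(d): allowed.
(c)–(e): forbidden (ΔL, ΔJ).
(d)–(e): forbidden (parity, ΔL, ΔJ).
Allowed pairs: 1 of 10.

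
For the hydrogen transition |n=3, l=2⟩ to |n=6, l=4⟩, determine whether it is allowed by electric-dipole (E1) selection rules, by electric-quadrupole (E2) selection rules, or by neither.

Δl = 4 − 2 = +2; l_i + l_f = 6.
E1 (Δl = ±1): not satisfied.
E2 (Δl = 0,±2, l_i+l_f ≥ 2): satisfied.

E2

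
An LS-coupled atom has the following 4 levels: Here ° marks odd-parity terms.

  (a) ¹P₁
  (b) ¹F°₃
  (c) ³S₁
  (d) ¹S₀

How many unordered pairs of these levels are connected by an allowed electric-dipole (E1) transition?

0

(a)–(b): forbidden (ΔL, ΔJ).
(a)–(c): forbidden (parity, ΔS).
(a)–(d): forbidden (parity).
(b)–(c): forbidden (ΔS, ΔL, ΔJ).
(b)–(d): forbidden (ΔL, ΔJ).
(c)–(d): forbidden (parity, ΔS, ΔL).
Allowed pairs: 0 of 6.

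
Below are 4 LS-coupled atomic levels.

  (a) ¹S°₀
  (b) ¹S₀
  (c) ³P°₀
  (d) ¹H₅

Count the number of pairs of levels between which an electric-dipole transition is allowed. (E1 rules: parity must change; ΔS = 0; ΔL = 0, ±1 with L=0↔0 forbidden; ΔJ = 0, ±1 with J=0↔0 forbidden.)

0

(a)–(b): forbidden (ΔL, ΔJ).
(a)–(c): forbidden (parity, ΔS, ΔJ).
(a)–(d): forbidden (ΔL, ΔJ).
(b)–(c): forbidden (ΔS, ΔJ).
(b)–(d): forbidden (parity, ΔL, ΔJ).
(c)–(d): forbidden (ΔS, ΔL, ΔJ).
Allowed pairs: 0 of 6.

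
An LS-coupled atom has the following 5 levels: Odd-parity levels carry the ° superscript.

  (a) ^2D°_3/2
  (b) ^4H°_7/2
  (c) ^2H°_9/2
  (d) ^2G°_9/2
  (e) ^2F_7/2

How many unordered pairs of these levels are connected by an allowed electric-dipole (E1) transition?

(a)–(b): forbidden (parity, ΔS, ΔL, ΔJ).
(a)–(c): forbidden (parity, ΔL, ΔJ).
(a)–(d): forbidden (parity, ΔL, ΔJ).
(a)–(e): forbidden (ΔJ).
(b)–(c): forbidden (parity, ΔS).
(b)–(d): forbidden (parity, ΔS).
(b)–(e): forbidden (ΔS, ΔL).
(c)–(d): forbidden (parity).
(c)–(e): forbidden (ΔL).
(d)–(e): allowed.
Allowed pairs: 1 of 10.

1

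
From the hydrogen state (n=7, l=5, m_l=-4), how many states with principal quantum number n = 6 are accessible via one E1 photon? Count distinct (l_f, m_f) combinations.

2

E1 requires Δl = ±1, so l_f ∈ {4, 6}; with 0 ≤ l_f ≤ n_f−1 = 5, the allowed l_f values are {4}.
For l_f = 4: m_f ∈ {m_i−1, m_i, m_i+1} ∩ [−4, 4] = {-4, -3} → 2 states.
Total: 2.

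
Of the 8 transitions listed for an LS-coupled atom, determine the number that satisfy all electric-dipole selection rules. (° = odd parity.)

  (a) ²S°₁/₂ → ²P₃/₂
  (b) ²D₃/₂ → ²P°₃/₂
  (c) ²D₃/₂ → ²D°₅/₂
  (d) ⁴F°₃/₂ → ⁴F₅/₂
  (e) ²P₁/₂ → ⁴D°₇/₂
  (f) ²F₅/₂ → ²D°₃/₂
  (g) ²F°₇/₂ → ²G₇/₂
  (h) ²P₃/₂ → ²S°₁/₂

7

(a) allowed
(b) allowed
(c) allowed
(d) allowed
(e) forbidden (ΔS, ΔJ fail)
(f) allowed
(g) allowed
(h) allowed
Total allowed: 7 of 8.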